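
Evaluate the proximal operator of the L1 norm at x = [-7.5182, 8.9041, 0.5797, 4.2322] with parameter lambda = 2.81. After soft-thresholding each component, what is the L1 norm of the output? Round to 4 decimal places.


Soft-thresholding with lambda = 2.81:
prox(-7.5182) = sign(-7.5182)*max(|-7.5182| - 2.81, 0) = -4.7082
prox(8.9041) = sign(8.9041)*max(|8.9041| - 2.81, 0) = 6.0941
prox(0.5797) = sign(0.5797)*max(|0.5797| - 2.81, 0) = 0.0
prox(4.2322) = sign(4.2322)*max(|4.2322| - 2.81, 0) = 1.4222
prox(x) = [-4.7082, 6.0941, 0.0, 1.4222]
||prox(x)||_1 = 4.7082 + 6.0941 + 0.0 + 1.4222 = 12.2245


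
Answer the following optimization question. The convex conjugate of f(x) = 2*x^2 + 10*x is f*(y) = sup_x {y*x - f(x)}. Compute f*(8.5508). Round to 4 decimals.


f*(y) = sup_x {y*x - a*x^2 - b*x} = sup_x {(y-b)*x - a*x^2}
FOC: (y - b) - 2a*x = 0 => x* = (y - b)/(2a)
x* = (8.5508 - 10)/(2*2) = -0.3623
f*(8.5508) = (y-b)^2/(4a) = (8.5508 - 10)^2/(4*2)
= 2.1002/8 = 0.2625


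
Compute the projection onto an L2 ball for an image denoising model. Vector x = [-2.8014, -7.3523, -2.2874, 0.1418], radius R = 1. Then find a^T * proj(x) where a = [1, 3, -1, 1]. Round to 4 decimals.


Step 1: Compute ||x|| (intermediates to 6 decimals).
||x|| = sqrt((-2.8014)^2 + (-7.3523)^2 + (-2.2874)^2 + 0.1418^2) = 8.194905
Step 2: Project.
Since ||x|| > R, scale = R/||x|| = 1/8.194905 = 0.122027, proj(x) = scale * x
proj(x) = [-0.341846, -0.897179, -0.279125, 0.017303]
Step 3: Dot product.
a^T * proj(x) = 1*(-0.341846) + 3*(-0.897179) - 1*(-0.279125) + 1*0.017303 = -2.737


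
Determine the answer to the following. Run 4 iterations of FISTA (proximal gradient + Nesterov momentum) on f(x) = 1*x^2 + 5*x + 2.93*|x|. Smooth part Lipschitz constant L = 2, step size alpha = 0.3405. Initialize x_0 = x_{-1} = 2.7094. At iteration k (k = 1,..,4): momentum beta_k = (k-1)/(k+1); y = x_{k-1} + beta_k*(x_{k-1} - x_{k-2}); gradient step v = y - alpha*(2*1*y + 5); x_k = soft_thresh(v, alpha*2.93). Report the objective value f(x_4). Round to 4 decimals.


FISTA on f(x) = 1*x^2 + 5*x + 2.93*|x|
L = 2, alpha = 0.3405
Iteration 1: beta = 0.0, y = 2.7094 + 0.0*(2.7094 - 2.7094) = 2.7094
  grad(y) = 10.4188, v = y - alpha*grad = -0.8382
  prox(v) = soft_thresh(-0.8382, 0.9977) = 0.0
Iteration 2: beta = 0.3333, y = 0.0 + 0.3333*(0.0 - 2.7094) = -0.9031
  grad(y) = 3.1937, v = y - alpha*grad = -1.9906
  prox(v) = soft_thresh(-1.9906, 0.9977) = -0.9929
Iteration 3: beta = 0.5, y = -0.9929 + 0.5*(-0.9929 - 0.0) = -1.4894
  grad(y) = 2.0212, v = y - alpha*grad = -2.1776
  prox(v) = soft_thresh(-2.1776, 0.9977) = -1.18
Iteration 4: beta = 0.6, y = -1.18 + 0.6*(-1.18 + 0.9929) = -1.2922
  grad(y) = 2.4157, v = y - alpha*grad = -2.1147
  prox(v) = soft_thresh(-2.1147, 0.9977) = -1.117
f(x_4) = 1*(-1.117)^2 + 5*(-1.117) + 2.93*|-1.117| = -1.0645


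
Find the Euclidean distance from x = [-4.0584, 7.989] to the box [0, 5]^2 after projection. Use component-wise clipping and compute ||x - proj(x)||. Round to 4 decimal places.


Project each component onto [0, 5].
clip(-4.0584) = 0.0, clip(7.989) = 5.0
Projection = [0.0, 5.0]
Squared diffs: [16.4706, 8.9341]
Distance = sqrt(25.4047) = 5.0403


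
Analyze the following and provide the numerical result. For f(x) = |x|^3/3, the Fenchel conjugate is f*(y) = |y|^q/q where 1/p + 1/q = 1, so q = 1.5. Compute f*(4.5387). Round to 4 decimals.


The conjugate exponent q satisfies 1/p + 1/q = 1.
p = 3, so q = 3/(3 - 1) = 1.5
|y|^q = 4.5387^1.5 = 9.6693
f*(4.5387) = 9.6693 / 1.5 = 6.4462


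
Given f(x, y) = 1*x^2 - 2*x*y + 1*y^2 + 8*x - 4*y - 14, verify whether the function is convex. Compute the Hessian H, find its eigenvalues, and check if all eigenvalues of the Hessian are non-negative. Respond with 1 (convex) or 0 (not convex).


The Hessian of f(x,y) = 1*x^2 - 2*x*y + 1*y^2 + 8*x - 4*y - 14 is:
H = [[2, -2], [-2, 2]]
Trace = 2 + 2 = 4
Determinant = 2*2 - (-2)^2 = 0
Discriminant = (4)^2 - 4*0 = 16.0
Eigenvalues: lambda_1 = 0.0, lambda_2 = 4.0
The function is convex.

1


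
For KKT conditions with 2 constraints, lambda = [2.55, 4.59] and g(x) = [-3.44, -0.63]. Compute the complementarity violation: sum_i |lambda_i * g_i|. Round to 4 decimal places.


KKT complementary slackness check:
lambda_1 * g_1 = 2.55 * -3.44 = -8.772
lambda_2 * g_2 = 4.59 * -0.63 = -2.8917
Total violation = 8.772 + 2.8917 = 11.6637


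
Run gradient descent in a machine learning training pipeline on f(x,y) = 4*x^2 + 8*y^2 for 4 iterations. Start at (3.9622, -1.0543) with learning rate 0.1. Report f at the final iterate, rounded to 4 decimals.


Gradient descent on f(x,y) = 4*x^2 + 8*y^2.
Starting point: (3.9622, -1.0543), alpha = 0.1
Step 1: grad_x = 2*4*3.9622 = 31.6976, grad_y = 2*8*-1.0543 = -16.8688
  x_1 = 3.9622 - 0.1*31.6976 = 0.7924
  y_1 = -1.0543 - 0.1*-16.8688 = 0.6326
Step 2: grad_x = 2*4*0.7924 = 6.3395, grad_y = 2*8*0.6326 = 10.1213
  x_2 = 0.7924 - 0.1*6.3395 = 0.1585
  y_2 = 0.6326 - 0.1*10.1213 = -0.3795
Step 3: grad_x = 2*4*0.1585 = 1.2679, grad_y = 2*8*-0.3795 = -6.0728
  x_3 = 0.1585 - 0.1*1.2679 = 0.0317
  y_3 = -0.3795 - 0.1*-6.0728 = 0.2277
Step 4: grad_x = 2*4*0.0317 = 0.2536, grad_y = 2*8*0.2277 = 3.6437
  x_4 = 0.0317 - 0.1*0.2536 = 0.0063
  y_4 = 0.2277 - 0.1*3.6437 = -0.1366
f(0.0063, -0.1366) = 4*0.0063^2 + 8*(-0.1366)^2 = 0.1495


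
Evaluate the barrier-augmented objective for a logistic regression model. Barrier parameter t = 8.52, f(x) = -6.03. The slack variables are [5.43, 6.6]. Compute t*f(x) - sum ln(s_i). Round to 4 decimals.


Step 1: Compute log-barrier.
ln values: [1.6919, 1.8871]
phi = -(1.6919 + 1.8871) = -3.579
Step 2: Compute augmented objective.
t*f(x) = 8.52*-6.03 = -51.3756
Total = -51.3756 - 3.579 = -54.9546


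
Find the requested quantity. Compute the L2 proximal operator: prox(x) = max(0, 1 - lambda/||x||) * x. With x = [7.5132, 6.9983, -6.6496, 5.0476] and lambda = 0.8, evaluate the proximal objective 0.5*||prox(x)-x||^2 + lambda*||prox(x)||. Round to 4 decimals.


Step 1: Compute ||x||.
||x|| = 13.2333
Step 2: Compute scaling factor.
scale = max(0, 1 - 0.8/13.2333) = 0.9395
Step 3: prox(x) = [7.059, 6.5752, -6.2476, 4.7425]
||prox(x)|| = 12.4333
Step 4: Proximal objective.
0.5*||prox-x||^2 = 0.32
lambda*||prox|| = 9.9466
Total = 10.2666


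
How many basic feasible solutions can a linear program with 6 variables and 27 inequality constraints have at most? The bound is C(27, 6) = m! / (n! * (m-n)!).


Each vertex corresponds to some choice of n active constraints out of m, so the number of vertices is at most C(m, n) = m! / (n!(m-n)!).
m = 27, n = 6
Numerator: 27 * 26 * 25 * 24 * 23 * 22
Denominator: 6! = 720
C(27, 6) = 296010


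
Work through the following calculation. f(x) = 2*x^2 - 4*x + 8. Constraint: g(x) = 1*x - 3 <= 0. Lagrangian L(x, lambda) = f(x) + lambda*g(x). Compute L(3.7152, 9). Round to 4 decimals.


Step 1: Evaluate f(x).
f(3.7152) = 2*3.7152^2 - 4*3.7152 + 8 = 20.7446
Step 2: Evaluate g(x).
g(3.7152) = 1*3.7152 - 3 = 0.7152
Step 3: Compute Lagrangian.
L = 20.7446 + 9*0.7152 = 27.1814


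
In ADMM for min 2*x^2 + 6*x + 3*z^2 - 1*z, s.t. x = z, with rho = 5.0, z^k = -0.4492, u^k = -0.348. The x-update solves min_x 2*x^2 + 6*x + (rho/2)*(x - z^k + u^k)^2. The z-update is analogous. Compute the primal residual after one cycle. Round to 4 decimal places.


ADMM iteration with rho = 5.0, z^k = -0.4492, u^k = -0.348
Step 1: x-update.
Minimize 2*x^2 + 6*x + (5.0/2)*(x + 0.4492 - 0.348)^2
FOC: (2*2 + 5.0)*x = -6 + 5.0*(-0.4492 + 0.348)
x^{k+1} = -0.7229
Step 2: z-update.
Minimize 3*z^2 - 1*z + (5.0/2)*(-0.7229 - z - 0.348)^2
FOC: (2*3 + 5.0)*z = 1 + 5.0*(-0.7229 - 0.348)
z^{k+1} = -0.3959
Step 3: u-update.
u^{k+1} = -0.348 - 0.7229 + 0.3959 = -0.675
Step 4: Primal residual = |-0.7229 + 0.3959| = 0.327


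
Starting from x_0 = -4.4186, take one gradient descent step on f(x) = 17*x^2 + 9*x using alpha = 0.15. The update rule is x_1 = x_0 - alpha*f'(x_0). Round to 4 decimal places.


We compute the gradient at x_0 and apply the update.
f'(x) = 34*x + 9
f'(-4.4186) = 34*-4.4186 + 9 = -141.2324
x_1 = -4.4186 - 0.15*-141.2324 = 16.7663


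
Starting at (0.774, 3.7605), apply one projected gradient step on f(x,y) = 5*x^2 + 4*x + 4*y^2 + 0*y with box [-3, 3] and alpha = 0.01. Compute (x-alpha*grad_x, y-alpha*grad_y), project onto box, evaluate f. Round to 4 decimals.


Step 1: Compute gradient at (0.774, 3.7605).
grad_x = 2*5*0.774 + 4 = 11.74
grad_y = 2*4*3.7605 + 0 = 30.084
Step 2: Gradient step.
x_raw = 0.774 - 0.01*11.74 = 0.6566
y_raw = 3.7605 - 0.01*30.084 = 3.4597
Step 3: Project onto [-3, 3].
x_proj = clip(0.6566) = 0.6566
y_proj = clip(3.4597) = 3.0
Step 4: Evaluate f.
f(0.6566, 3.0) = 40.782


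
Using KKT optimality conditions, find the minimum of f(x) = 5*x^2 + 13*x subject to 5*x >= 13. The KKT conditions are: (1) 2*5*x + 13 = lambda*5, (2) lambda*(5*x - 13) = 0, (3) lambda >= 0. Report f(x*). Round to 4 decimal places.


Step 1: Try lambda = 0 (constraint inactive).
x_unc = -13/(2*5) = -1.3
Check: 5*-1.3 = -6.5 < 13 -- violated!
Step 2: Constraint must be active: 5*x = 13
x* = 13/5 = 2.6
lambda = (2*5*2.6 + 13)/5 = 7.8
Step 3: Compute optimal value.
f(x*) = 5*2.6^2 + 13*2.6 = 67.6


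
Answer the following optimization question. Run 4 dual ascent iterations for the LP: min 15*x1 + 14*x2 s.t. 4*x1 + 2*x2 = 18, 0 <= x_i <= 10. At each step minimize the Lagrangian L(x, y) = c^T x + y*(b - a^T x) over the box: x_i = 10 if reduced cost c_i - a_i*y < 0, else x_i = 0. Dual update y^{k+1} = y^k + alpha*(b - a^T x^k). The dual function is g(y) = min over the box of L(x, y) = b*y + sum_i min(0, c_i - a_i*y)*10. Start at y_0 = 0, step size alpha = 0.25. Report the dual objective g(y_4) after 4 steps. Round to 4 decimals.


Dual ascent for LP: min 15*x1 + 14*x2, 4*x1 + 2*x2 = 18, 0 <= x_i <= 10
Step 1: y^k = 0.0, reduced costs: (15.0, 14.0)
  x^k = (0.0, 0.0), subgradient = b - a^T x = 18.0
  y^{k+1} = 0.0 + 0.25*18.0 = 4.5
Step 2: y^k = 4.5, reduced costs: (-3.0, 5.0)
  x^k = (10.0, 0.0), subgradient = b - a^T x = -22.0
  y^{k+1} = 4.5 + 0.25*-22.0 = -1.0
Step 3: y^k = -1.0, reduced costs: (19.0, 16.0)
  x^k = (0.0, 0.0), subgradient = b - a^T x = 18.0
  y^{k+1} = -1.0 + 0.25*18.0 = 3.5
Step 4: y^k = 3.5, reduced costs: (1.0, 7.0)
  x^k = (0.0, 0.0), subgradient = b - a^T x = 18.0
  y^{k+1} = 3.5 + 0.25*18.0 = 8.0
Dual objective at y_4 = 8.0: reduced costs (-17.0, -2.0), box minimizer x = (10.0, 10.0)
g(y_4) = b*y + (c1 - a1*y)*x1 + (c2 - a2*y)*x2 = 18*8.0 + (-17.0)*10.0 + (-2.0)*10.0 = 144.0 - 170.0 - 20.0 = -46.0


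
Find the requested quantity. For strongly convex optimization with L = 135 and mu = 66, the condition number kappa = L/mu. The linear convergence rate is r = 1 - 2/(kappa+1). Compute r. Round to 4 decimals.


Step 1: Compute the condition number.
kappa = L/mu = 135/66 = 2.0455
Step 2: Compute the convergence rate.
r = 1 - 2/(kappa + 1) = 1 - 2*mu/(L + mu) = (L - mu)/(L + mu) = 69/201 = 0.3433


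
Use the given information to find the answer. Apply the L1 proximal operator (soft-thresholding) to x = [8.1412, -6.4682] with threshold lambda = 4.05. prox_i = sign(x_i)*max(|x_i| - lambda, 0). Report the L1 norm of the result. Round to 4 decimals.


Soft-thresholding with lambda = 4.05:
prox(8.1412) = sign(8.1412)*max(|8.1412| - 4.05, 0) = 4.0912
prox(-6.4682) = sign(-6.4682)*max(|-6.4682| - 4.05, 0) = -2.4182
prox(x) = [4.0912, -2.4182]
||prox(x)||_1 = 4.0912 + 2.4182 = 6.5094


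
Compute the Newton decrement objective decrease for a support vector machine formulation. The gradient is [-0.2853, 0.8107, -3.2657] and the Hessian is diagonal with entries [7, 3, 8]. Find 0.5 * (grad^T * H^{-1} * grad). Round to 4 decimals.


Step 1: H is diagonal, so H^(-1) * g = [-0.0408, 0.2702, -0.4082].
Step 2: g^T H^(-1) g = sum_i g_i^2 / H_ii
  = (-0.2853)^2/7 + (0.8107)^2/3 + (-3.2657)^2/8
  = 0.0116 + 0.2191 + 1.3331 = 1.5638
Step 3: Objective decrease = 0.5 * g^T H^(-1) g = 0.7819


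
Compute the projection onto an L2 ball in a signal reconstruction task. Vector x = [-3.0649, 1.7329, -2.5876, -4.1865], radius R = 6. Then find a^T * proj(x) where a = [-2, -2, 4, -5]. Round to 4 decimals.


Step 1: Compute ||x|| (intermediates to 6 decimals).
||x|| = sqrt((-3.0649)^2 + 1.7329^2 + (-2.5876)^2 + (-4.1865)^2) = 6.051364
Step 2: Project.
Since ||x|| > R, scale = R/||x|| = 6/6.051364 = 0.991512, proj(x) = scale * x
proj(x) = [-3.038885, 1.718191, -2.565636, -4.150965]
Step 3: Dot product.
a^T * proj(x) = -2*(-3.038885) - 2*1.718191 + 4*(-2.565636) - 5*(-4.150965) = 13.1337


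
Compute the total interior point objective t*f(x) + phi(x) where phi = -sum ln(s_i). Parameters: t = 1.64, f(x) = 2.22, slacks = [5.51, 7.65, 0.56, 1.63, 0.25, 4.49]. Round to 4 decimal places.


Step 1: Compute log-barrier.
ln values: [1.7066, 2.0347, -0.5798, 0.4886, -1.3863, 1.5019]
phi = -(1.7066 + 2.0347 - 0.5798 + 0.4886 - 1.3863 + 1.5019) = -3.7656
Step 2: Compute augmented objective.
t*f(x) = 1.64*2.22 = 3.6408
Total = 3.6408 - 3.7656 = -0.1248


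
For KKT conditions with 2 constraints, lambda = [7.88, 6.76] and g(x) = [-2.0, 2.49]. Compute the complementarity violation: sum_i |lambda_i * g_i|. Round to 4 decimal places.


KKT complementary slackness check:
lambda_1 * g_1 = 7.88 * -2.0 = -15.76
lambda_2 * g_2 = 6.76 * 2.49 = 16.8324
Total violation = 15.76 + 16.8324 = 32.5924


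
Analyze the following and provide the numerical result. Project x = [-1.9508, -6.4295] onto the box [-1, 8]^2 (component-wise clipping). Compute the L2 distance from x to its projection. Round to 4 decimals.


Project each component onto [-1, 8].
clip(-1.9508) = -1.0, clip(-6.4295) = -1.0
Projection = [-1.0, -1.0]
Squared diffs: [0.904, 29.4795]
Distance = sqrt(30.3835) = 5.5121


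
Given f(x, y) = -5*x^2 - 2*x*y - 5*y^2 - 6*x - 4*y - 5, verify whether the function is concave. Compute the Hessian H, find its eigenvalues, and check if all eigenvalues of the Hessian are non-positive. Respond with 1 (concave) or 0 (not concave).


The Hessian of f(x,y) = -5*x^2 - 2*x*y - 5*y^2 - 6*x - 4*y - 5 is:
H = [[-10, -2], [-2, -10]]
Trace = -10 - 10 = -20
Determinant = -10*-10 - (-2)^2 = 96
Discriminant = (-20)^2 - 4*96 = 16.0
Eigenvalues: lambda_1 = -12.0, lambda_2 = -8.0
The function is concave.

1


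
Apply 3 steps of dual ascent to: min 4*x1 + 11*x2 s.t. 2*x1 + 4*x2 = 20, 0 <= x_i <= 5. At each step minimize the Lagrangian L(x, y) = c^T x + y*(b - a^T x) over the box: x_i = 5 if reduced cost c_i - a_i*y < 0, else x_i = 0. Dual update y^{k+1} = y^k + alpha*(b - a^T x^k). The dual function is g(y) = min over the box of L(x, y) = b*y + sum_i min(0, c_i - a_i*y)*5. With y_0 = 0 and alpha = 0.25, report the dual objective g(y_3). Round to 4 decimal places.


Dual ascent for LP: min 4*x1 + 11*x2, 2*x1 + 4*x2 = 20, 0 <= x_i <= 5
Step 1: y^k = 0.0, reduced costs: (4.0, 11.0)
  x^k = (0.0, 0.0), subgradient = b - a^T x = 20.0
  y^{k+1} = 0.0 + 0.25*20.0 = 5.0
Step 2: y^k = 5.0, reduced costs: (-6.0, -9.0)
  x^k = (5.0, 5.0), subgradient = b - a^T x = -10.0
  y^{k+1} = 5.0 + 0.25*-10.0 = 2.5
Step 3: y^k = 2.5, reduced costs: (-1.0, 1.0)
  x^k = (5.0, 0.0), subgradient = b - a^T x = 10.0
  y^{k+1} = 2.5 + 0.25*10.0 = 5.0
Dual objective at y_3 = 5.0: reduced costs (-6.0, -9.0), box minimizer x = (5.0, 5.0)
g(y_3) = b*y + (c1 - a1*y)*x1 + (c2 - a2*y)*x2 = 20*5.0 + (-6.0)*5.0 + (-9.0)*5.0 = 100.0 - 30.0 - 45.0 = 25.0


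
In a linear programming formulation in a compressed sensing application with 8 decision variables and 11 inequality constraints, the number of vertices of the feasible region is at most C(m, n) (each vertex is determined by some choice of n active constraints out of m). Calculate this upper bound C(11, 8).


Each vertex corresponds to some choice of n active constraints out of m, so the number of vertices is at most C(m, n) = m! / (n!(m-n)!).
m = 11, n = 8
Numerator: 11 * 10 * 9 * 8 * 7 * 6 * 5 * 4
Denominator: 8! = 40320
C(11, 8) = 165


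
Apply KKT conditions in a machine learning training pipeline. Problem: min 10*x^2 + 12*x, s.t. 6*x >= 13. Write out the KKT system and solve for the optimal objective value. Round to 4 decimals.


Step 1: Try lambda = 0 (constraint inactive).
x_unc = -12/(2*10) = -0.6
Check: 6*-0.6 = -3.6 < 13 -- violated!
Step 2: Constraint must be active: 6*x = 13
x* = 13/6 = 2.1667 (rounded; the exact value 13/6 is used below)
lambda = (2*10*(13/6) + 12)/6 = 9.2222
Step 3: Compute optimal value.
f(x*) = 10*(13/6)^2 + 12*(13/6) = 72.9444


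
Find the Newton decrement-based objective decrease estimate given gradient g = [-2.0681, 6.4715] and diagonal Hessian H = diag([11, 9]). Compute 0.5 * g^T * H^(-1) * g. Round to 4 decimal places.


Step 1: H is diagonal, so H^(-1) * g = [-0.188, 0.7191].
Step 2: g^T H^(-1) g = sum_i g_i^2 / H_ii
  = (-2.0681)^2/11 + (6.4715)^2/9
  = 0.3888 + 4.6534 = 5.0422
Step 3: Objective decrease = 0.5 * g^T H^(-1) g = 2.5211


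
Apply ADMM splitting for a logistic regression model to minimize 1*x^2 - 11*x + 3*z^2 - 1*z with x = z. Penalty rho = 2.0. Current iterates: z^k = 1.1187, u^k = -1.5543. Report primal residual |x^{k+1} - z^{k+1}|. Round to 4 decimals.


ADMM iteration with rho = 2.0, z^k = 1.1187, u^k = -1.5543
Step 1: x-update.
Minimize 1*x^2 - 11*x + (2.0/2)*(x - 1.1187 - 1.5543)^2
FOC: (2*1 + 2.0)*x = 11 + 2.0*(1.1187 + 1.5543)
x^{k+1} = 4.0865
Step 2: z-update.
Minimize 3*z^2 - 1*z + (2.0/2)*(4.0865 - z - 1.5543)^2
FOC: (2*3 + 2.0)*z = 1 + 2.0*(4.0865 - 1.5543)
z^{k+1} = 0.7581
Step 3: u-update.
u^{k+1} = -1.5543 + 4.0865 - 0.7581 = 1.7742
Step 4: Primal residual = |4.0865 - 0.7581| = 3.3285


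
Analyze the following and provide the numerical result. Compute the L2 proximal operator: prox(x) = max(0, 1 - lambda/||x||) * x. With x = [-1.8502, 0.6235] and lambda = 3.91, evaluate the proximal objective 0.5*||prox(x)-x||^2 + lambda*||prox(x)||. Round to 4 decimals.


Step 1: Compute ||x||.
||x|| = 1.9524
Step 2: Compute scaling factor.
scale = max(0, 1 - 3.91/1.9524) = 0.0
Step 3: prox(x) = [-0.0, 0.0]
||prox(x)|| = 0.0
Step 4: Proximal objective.
0.5*||prox-x||^2 = 1.906
lambda*||prox|| = 0.0
Total = 1.906


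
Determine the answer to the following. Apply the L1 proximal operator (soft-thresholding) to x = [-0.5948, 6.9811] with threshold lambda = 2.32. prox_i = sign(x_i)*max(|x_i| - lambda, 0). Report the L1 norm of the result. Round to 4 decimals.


Soft-thresholding with lambda = 2.32:
prox(-0.5948) = sign(-0.5948)*max(|-0.5948| - 2.32, 0) = 0.0
prox(6.9811) = sign(6.9811)*max(|6.9811| - 2.32, 0) = 4.6611
prox(x) = [0.0, 4.6611]
||prox(x)||_1 = 0.0 + 4.6611 = 4.6611


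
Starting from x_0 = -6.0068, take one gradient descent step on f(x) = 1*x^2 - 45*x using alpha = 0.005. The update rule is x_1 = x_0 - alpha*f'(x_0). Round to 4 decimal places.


We compute the gradient at x_0 and apply the update.
f'(x) = 2*x - 45
f'(-6.0068) = 2*-6.0068 - 45 = -57.0136
x_1 = -6.0068 - 0.005*-57.0136 = -5.7217


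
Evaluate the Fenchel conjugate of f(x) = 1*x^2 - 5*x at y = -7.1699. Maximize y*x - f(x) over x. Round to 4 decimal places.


f*(y) = sup_x {y*x - a*x^2 - b*x} = sup_x {(y-b)*x - a*x^2}
FOC: (y - b) - 2a*x = 0 => x* = (y - b)/(2a)
x* = (-7.1699 + 5)/(2*1) = -1.085
f*(-7.1699) = (y-b)^2/(4a) = (-7.1699 + 5)^2/(4*1)
= 4.7085/4 = 1.1771


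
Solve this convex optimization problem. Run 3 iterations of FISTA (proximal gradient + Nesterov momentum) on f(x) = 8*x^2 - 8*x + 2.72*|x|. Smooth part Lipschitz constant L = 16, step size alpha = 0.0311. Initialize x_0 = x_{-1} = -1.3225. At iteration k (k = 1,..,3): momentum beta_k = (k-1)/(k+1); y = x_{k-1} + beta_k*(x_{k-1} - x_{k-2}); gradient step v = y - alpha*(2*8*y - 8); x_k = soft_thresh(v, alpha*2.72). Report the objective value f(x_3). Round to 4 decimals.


FISTA on f(x) = 8*x^2 - 8*x + 2.72*|x|
L = 16, alpha = 0.0311
Iteration 1: beta = 0.0, y = -1.3225 + 0.0*(-1.3225 + 1.3225) = -1.3225
  grad(y) = -29.16, v = y - alpha*grad = -0.4156
  prox(v) = soft_thresh(-0.4156, 0.0846) = -0.331
Iteration 2: beta = 0.3333, y = -0.331 + 0.3333*(-0.331 + 1.3225) = -0.0005
  grad(y) = -8.0087, v = y - alpha*grad = 0.2485
  prox(v) = soft_thresh(0.2485, 0.0846) = 0.1639
Iteration 3: beta = 0.5, y = 0.1639 + 0.5*(0.1639 + 0.331) = 0.4114
  grad(y) = -1.4173, v = y - alpha*grad = 0.4555
  prox(v) = soft_thresh(0.4555, 0.0846) = 0.3709
f(x_3) = 8*0.3709^2 - 8*0.3709 + 2.72*|0.3709| = -0.8578


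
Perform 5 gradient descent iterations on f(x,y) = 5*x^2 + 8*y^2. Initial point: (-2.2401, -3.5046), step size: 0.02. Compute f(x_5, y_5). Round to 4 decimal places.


Gradient descent on f(x,y) = 5*x^2 + 8*y^2.
Starting point: (-2.2401, -3.5046), alpha = 0.02
Step 1: grad_x = 2*5*-2.2401 = -22.401, grad_y = 2*8*-3.5046 = -56.0736
  x_1 = -2.2401 - 0.02*-22.401 = -1.7921
  y_1 = -3.5046 - 0.02*-56.0736 = -2.3831
Step 2: grad_x = 2*5*-1.7921 = -17.9208, grad_y = 2*8*-2.3831 = -38.13
  x_2 = -1.7921 - 0.02*-17.9208 = -1.4337
  y_2 = -2.3831 - 0.02*-38.13 = -1.6205
Step 3: grad_x = 2*5*-1.4337 = -14.3366, grad_y = 2*8*-1.6205 = -25.9284
  x_3 = -1.4337 - 0.02*-14.3366 = -1.1469
  y_3 = -1.6205 - 0.02*-25.9284 = -1.102
Step 4: grad_x = 2*5*-1.1469 = -11.4693, grad_y = 2*8*-1.102 = -17.6313
  x_4 = -1.1469 - 0.02*-11.4693 = -0.9175
  y_4 = -1.102 - 0.02*-17.6313 = -0.7493
Step 5: grad_x = 2*5*-0.9175 = -9.1754, grad_y = 2*8*-0.7493 = -11.9893
  x_5 = -0.9175 - 0.02*-9.1754 = -0.734
  y_5 = -0.7493 - 0.02*-11.9893 = -0.5095
f(-0.734, -0.5095) = 5*(-0.734)^2 + 8*(-0.5095)^2 = 4.7711


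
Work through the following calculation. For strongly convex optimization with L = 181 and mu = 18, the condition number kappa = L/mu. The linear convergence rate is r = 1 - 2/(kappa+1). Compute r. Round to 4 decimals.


Step 1: Compute the condition number.
kappa = L/mu = 181/18 = 10.0556
Step 2: Compute the convergence rate.
r = 1 - 2/(kappa + 1) = 1 - 2*mu/(L + mu) = (L - mu)/(L + mu) = 163/199 = 0.8191


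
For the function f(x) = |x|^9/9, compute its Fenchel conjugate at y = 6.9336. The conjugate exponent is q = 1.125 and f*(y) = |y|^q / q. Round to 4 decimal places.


The conjugate exponent q satisfies 1/p + 1/q = 1.
p = 9, so q = 9/(9 - 1) = 1.125
|y|^q = 6.9336^1.125 = 8.8324
f*(6.9336) = 8.8324 / 1.125 = 7.851


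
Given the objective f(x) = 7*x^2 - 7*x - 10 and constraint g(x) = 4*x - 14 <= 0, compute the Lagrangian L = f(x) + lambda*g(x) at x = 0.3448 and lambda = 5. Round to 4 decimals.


Step 1: Evaluate f(x).
f(0.3448) = 7*0.3448^2 - 7*0.3448 - 10 = -11.5814
Step 2: Evaluate g(x).
g(0.3448) = 4*0.3448 - 14 = -12.6208
Step 3: Compute Lagrangian.
L = -11.5814 + 5*-12.6208 = -74.6854


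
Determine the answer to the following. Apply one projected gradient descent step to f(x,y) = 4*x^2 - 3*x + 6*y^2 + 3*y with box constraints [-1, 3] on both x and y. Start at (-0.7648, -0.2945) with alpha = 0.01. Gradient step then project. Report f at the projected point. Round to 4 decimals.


Step 1: Compute gradient at (-0.7648, -0.2945).
grad_x = 2*4*-0.7648 - 3 = -9.1184
grad_y = 2*6*-0.2945 + 3 = -0.534
Step 2: Gradient step.
x_raw = -0.7648 - 0.01*-9.1184 = -0.6736
y_raw = -0.2945 - 0.01*-0.534 = -0.2892
Step 3: Project onto [-1, 3].
x_proj = clip(-0.6736) = -0.6736
y_proj = clip(-0.2892) = -0.2892
Step 4: Evaluate f.
f(-0.6736, -0.2892) = 3.4701


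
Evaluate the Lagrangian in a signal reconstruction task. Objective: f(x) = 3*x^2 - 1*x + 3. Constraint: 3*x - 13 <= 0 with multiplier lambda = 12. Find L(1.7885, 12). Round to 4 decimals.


Step 1: Evaluate f(x).
f(1.7885) = 3*1.7885^2 - 1*1.7885 + 3 = 10.8077
Step 2: Evaluate g(x).
g(1.7885) = 3*1.7885 - 13 = -7.6345
Step 3: Compute Lagrangian.
L = 10.8077 + 12*-7.6345 = -80.8063


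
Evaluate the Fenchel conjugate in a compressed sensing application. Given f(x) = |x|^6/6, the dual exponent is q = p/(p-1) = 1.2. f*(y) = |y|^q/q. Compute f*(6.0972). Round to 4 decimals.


The conjugate exponent q satisfies 1/p + 1/q = 1.
p = 6, so q = 6/(6 - 1) = 1.2
|y|^q = 6.0972^1.2 = 8.753
f*(6.0972) = 8.753 / 1.2 = 7.2942


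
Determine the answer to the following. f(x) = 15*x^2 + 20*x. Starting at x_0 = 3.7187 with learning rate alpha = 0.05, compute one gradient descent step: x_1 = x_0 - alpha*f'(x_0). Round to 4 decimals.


We compute the gradient at x_0 and apply the update.
f'(x) = 30*x + 20
f'(3.7187) = 30*3.7187 + 20 = 131.561
x_1 = 3.7187 - 0.05*131.561 = -2.8594


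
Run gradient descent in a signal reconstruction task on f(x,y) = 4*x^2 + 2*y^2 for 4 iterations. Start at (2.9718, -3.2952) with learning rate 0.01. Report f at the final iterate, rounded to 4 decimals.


Gradient descent on f(x,y) = 4*x^2 + 2*y^2.
Starting point: (2.9718, -3.2952), alpha = 0.01
Step 1: grad_x = 2*4*2.9718 = 23.7744, grad_y = 2*2*-3.2952 = -13.1808
  x_1 = 2.9718 - 0.01*23.7744 = 2.7341
  y_1 = -3.2952 - 0.01*-13.1808 = -3.1634
Step 2: grad_x = 2*4*2.7341 = 21.8724, grad_y = 2*2*-3.1634 = -12.6536
  x_2 = 2.7341 - 0.01*21.8724 = 2.5153
  y_2 = -3.1634 - 0.01*-12.6536 = -3.0369
Step 3: grad_x = 2*4*2.5153 = 20.1227, grad_y = 2*2*-3.0369 = -12.1474
  x_3 = 2.5153 - 0.01*20.1227 = 2.3141
  y_3 = -3.0369 - 0.01*-12.1474 = -2.9154
Step 4: grad_x = 2*4*2.3141 = 18.5128, grad_y = 2*2*-2.9154 = -11.6615
  x_4 = 2.3141 - 0.01*18.5128 = 2.129
  y_4 = -2.9154 - 0.01*-11.6615 = -2.7988
f(2.129, -2.7988) = 4*2.129^2 + 2*(-2.7988)^2 = 33.7964


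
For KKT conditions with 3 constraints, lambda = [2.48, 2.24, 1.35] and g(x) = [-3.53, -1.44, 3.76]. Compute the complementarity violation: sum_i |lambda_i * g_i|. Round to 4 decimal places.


KKT complementary slackness check:
lambda_1 * g_1 = 2.48 * -3.53 = -8.7544
lambda_2 * g_2 = 2.24 * -1.44 = -3.2256
lambda_3 * g_3 = 1.35 * 3.76 = 5.076
Total violation = 8.7544 + 3.2256 + 5.076 = 17.056


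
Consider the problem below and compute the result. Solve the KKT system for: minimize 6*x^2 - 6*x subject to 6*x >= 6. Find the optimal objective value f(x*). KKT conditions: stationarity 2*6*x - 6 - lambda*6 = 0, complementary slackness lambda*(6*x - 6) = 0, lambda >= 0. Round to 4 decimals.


Step 1: Try lambda = 0 (constraint inactive).
x_unc = 6/(2*6) = 0.5
Check: 6*0.5 = 3.0 < 6 -- violated!
Step 2: Constraint must be active: 6*x = 6
x* = 6/6 = 1.0
lambda = (2*6*1.0 - 6)/6 = 1.0
Step 3: Compute optimal value.
f(x*) = 6*1.0^2 - 6*1.0 = 0.0


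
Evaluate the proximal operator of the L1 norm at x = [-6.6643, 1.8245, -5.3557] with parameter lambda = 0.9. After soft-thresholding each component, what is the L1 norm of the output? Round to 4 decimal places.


Soft-thresholding with lambda = 0.9:
prox(-6.6643) = sign(-6.6643)*max(|-6.6643| - 0.9, 0) = -5.7643
prox(1.8245) = sign(1.8245)*max(|1.8245| - 0.9, 0) = 0.9245
prox(-5.3557) = sign(-5.3557)*max(|-5.3557| - 0.9, 0) = -4.4557
prox(x) = [-5.7643, 0.9245, -4.4557]
||prox(x)||_1 = 5.7643 + 0.9245 + 4.4557 = 11.1445


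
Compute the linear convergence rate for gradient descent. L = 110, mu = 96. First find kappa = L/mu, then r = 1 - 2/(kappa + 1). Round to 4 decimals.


Step 1: Compute the condition number.
kappa = L/mu = 110/96 = 1.1458
Step 2: Compute the convergence rate.
r = 1 - 2/(kappa + 1) = 1 - 2*mu/(L + mu) = (L - mu)/(L + mu) = 14/206 = 0.068


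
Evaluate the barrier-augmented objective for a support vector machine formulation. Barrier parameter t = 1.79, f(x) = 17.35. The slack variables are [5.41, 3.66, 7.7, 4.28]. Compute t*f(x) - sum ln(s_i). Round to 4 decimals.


Step 1: Compute log-barrier.
ln values: [1.6882, 1.2975, 2.0412, 1.454]
phi = -(1.6882 + 1.2975 + 2.0412 + 1.454) = -6.4809
Step 2: Compute augmented objective.
t*f(x) = 1.79*17.35 = 31.0565
Total = 31.0565 - 6.4809 = 24.5756


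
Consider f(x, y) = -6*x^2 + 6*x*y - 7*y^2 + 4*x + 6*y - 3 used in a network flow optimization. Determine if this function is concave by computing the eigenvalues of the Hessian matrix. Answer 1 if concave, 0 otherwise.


The Hessian of f(x,y) = -6*x^2 + 6*x*y - 7*y^2 + 4*x + 6*y - 3 is:
H = [[-12, 6], [6, -14]]
Trace = -12 - 14 = -26
Determinant = -12*-14 - (6)^2 = 132
Discriminant = (-26)^2 - 4*132 = 148.0
Eigenvalues: lambda_1 = -19.0828, lambda_2 = -6.9172
The function is concave.

1


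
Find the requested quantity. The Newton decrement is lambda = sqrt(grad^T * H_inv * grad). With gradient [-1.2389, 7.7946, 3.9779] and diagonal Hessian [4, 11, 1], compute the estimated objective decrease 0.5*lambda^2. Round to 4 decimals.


Step 1: H is diagonal, so H^(-1) * g = [-0.3097, 0.7086, 3.9779].
Step 2: g^T H^(-1) g = sum_i g_i^2 / H_ii
  = (-1.2389)^2/4 + (7.7946)^2/11 + (3.9779)^2/1
  = 0.3837 + 5.5233 + 15.8237 = 21.7307
Step 3: Objective decrease = 0.5 * g^T H^(-1) g = 10.8653


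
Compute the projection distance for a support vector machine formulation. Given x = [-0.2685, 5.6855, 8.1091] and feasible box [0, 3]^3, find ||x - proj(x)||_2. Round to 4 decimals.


Project each component onto [0, 3].
clip(-0.2685) = 0.0, clip(5.6855) = 3.0, clip(8.1091) = 3.0
Projection = [0.0, 3.0, 3.0]
Squared diffs: [0.0721, 7.2119, 26.1029]
Distance = sqrt(33.3869) = 5.7781


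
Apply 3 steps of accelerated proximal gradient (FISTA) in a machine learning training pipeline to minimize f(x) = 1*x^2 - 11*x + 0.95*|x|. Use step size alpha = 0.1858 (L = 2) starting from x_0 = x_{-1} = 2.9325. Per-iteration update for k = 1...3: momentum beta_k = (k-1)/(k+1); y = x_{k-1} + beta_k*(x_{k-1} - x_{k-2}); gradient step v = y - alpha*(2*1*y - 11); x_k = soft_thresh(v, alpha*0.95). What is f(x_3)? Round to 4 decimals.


FISTA on f(x) = 1*x^2 - 11*x + 0.95*|x|
L = 2, alpha = 0.1858
Iteration 1: beta = 0.0, y = 2.9325 + 0.0*(2.9325 - 2.9325) = 2.9325
  grad(y) = -5.135, v = y - alpha*grad = 3.8866
  prox(v) = soft_thresh(3.8866, 0.1765) = 3.7101
Iteration 2: beta = 0.3333, y = 3.7101 + 0.3333*(3.7101 - 2.9325) = 3.9693
  grad(y) = -3.0615, v = y - alpha*grad = 4.5381
  prox(v) = soft_thresh(4.5381, 0.1765) = 4.3616
Iteration 3: beta = 0.5, y = 4.3616 + 0.5*(4.3616 - 3.7101) = 4.6873
  grad(y) = -1.6253, v = y - alpha*grad = 4.9893
  prox(v) = soft_thresh(4.9893, 0.1765) = 4.8128
f(x_3) = 1*4.8128^2 - 11*4.8128 + 0.95*|4.8128| = -25.2056


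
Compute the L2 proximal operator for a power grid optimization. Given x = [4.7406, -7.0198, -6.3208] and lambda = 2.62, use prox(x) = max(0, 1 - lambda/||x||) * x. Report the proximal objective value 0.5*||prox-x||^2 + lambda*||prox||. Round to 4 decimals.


Step 1: Compute ||x||.
||x|| = 10.569
Step 2: Compute scaling factor.
scale = max(0, 1 - 2.62/10.569) = 0.7521
Step 3: prox(x) = [3.5654, -5.2796, -4.7539]
||prox(x)|| = 7.949
Step 4: Proximal objective.
0.5*||prox-x||^2 = 3.4322
lambda*||prox|| = 20.8264
Total = 24.2585


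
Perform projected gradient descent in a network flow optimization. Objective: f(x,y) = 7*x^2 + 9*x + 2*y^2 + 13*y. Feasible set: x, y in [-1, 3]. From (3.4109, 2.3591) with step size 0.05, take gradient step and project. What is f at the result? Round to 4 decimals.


Step 1: Compute gradient at (3.4109, 2.3591).
grad_x = 2*7*3.4109 + 9 = 56.7526
grad_y = 2*2*2.3591 + 13 = 22.4364
Step 2: Gradient step.
x_raw = 3.4109 - 0.05*56.7526 = 0.5733
y_raw = 2.3591 - 0.05*22.4364 = 1.2373
Step 3: Project onto [-1, 3].
x_proj = clip(0.5733) = 0.5733
y_proj = clip(1.2373) = 1.2373
Step 4: Evaluate f.
f(0.5733, 1.2373) = 26.6063


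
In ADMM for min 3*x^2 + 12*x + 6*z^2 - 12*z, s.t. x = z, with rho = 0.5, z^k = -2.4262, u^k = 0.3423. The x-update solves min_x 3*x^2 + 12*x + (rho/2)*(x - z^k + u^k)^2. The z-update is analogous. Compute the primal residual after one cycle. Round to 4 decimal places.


ADMM iteration with rho = 0.5, z^k = -2.4262, u^k = 0.3423
Step 1: x-update.
Minimize 3*x^2 + 12*x + (0.5/2)*(x + 2.4262 + 0.3423)^2
FOC: (2*3 + 0.5)*x = -12 + 0.5*(-2.4262 - 0.3423)
x^{k+1} = -2.0591
Step 2: z-update.
Minimize 6*z^2 - 12*z + (0.5/2)*(-2.0591 - z + 0.3423)^2
FOC: (2*6 + 0.5)*z = 12 + 0.5*(-2.0591 + 0.3423)
z^{k+1} = 0.8913
Step 3: u-update.
u^{k+1} = 0.3423 - 2.0591 - 0.8913 = -2.6081
Step 4: Primal residual = |-2.0591 - 0.8913| = 2.9504


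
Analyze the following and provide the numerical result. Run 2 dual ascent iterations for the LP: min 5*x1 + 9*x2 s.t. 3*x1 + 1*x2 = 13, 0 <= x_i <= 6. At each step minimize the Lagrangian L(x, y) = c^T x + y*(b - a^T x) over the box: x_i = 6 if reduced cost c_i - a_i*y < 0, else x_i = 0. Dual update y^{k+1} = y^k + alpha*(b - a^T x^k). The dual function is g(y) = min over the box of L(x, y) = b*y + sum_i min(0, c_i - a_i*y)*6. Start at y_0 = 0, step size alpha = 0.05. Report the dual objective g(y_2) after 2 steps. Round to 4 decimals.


Dual ascent for LP: min 5*x1 + 9*x2, 3*x1 + 1*x2 = 13, 0 <= x_i <= 6
Step 1: y^k = 0.0, reduced costs: (5.0, 9.0)
  x^k = (0.0, 0.0), subgradient = b - a^T x = 13.0
  y^{k+1} = 0.0 + 0.05*13.0 = 0.65
Step 2: y^k = 0.65, reduced costs: (3.05, 8.35)
  x^k = (0.0, 0.0), subgradient = b - a^T x = 13.0
  y^{k+1} = 0.65 + 0.05*13.0 = 1.3
Dual objective at y_2 = 1.3: reduced costs (1.1, 7.7), box minimizer x = (0.0, 0.0)
g(y_2) = b*y + (c1 - a1*y)*x1 + (c2 - a2*y)*x2 = 13*1.3 + 1.1*0.0 + 7.7*0.0 = 16.9 + 0.0 + 0.0 = 16.9


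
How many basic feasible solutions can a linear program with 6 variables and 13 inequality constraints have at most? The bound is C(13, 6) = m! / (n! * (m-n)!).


Each vertex corresponds to some choice of n active constraints out of m, so the number of vertices is at most C(m, n) = m! / (n!(m-n)!).
m = 13, n = 6
Numerator: 13 * 12 * 11 * 10 * 9 * 8
Denominator: 6! = 720
C(13, 6) = 1716


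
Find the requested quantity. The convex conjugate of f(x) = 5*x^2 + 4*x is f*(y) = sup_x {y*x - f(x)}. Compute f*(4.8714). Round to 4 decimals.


f*(y) = sup_x {y*x - a*x^2 - b*x} = sup_x {(y-b)*x - a*x^2}
FOC: (y - b) - 2a*x = 0 => x* = (y - b)/(2a)
x* = (4.8714 - 4)/(2*5) = 0.0871
f*(4.8714) = (y-b)^2/(4a) = (4.8714 - 4)^2/(4*5)
= 0.7593/20 = 0.038


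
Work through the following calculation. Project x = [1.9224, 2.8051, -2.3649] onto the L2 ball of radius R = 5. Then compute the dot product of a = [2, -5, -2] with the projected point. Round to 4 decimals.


Step 1: Compute ||x|| (intermediates to 6 decimals).
||x|| = sqrt(1.9224^2 + 2.8051^2 + (-2.3649)^2) = 4.142096
Step 2: Project.
Since ||x|| <= R, proj = x (no scaling needed).
proj(x) = [1.9224, 2.8051, -2.3649]
Step 3: Dot product.
a^T * proj(x) = 2*1.9224 - 5*2.8051 - 2*(-2.3649) = -5.4509


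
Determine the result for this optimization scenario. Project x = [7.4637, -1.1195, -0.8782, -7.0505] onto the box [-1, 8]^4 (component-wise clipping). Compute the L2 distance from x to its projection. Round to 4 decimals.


Project each component onto [-1, 8].
clip(7.4637) = 7.4637, clip(-1.1195) = -1.0, clip(-0.8782) = -0.8782, clip(-7.0505) = -1.0
Projection = [7.4637, -1.0, -0.8782, -1.0]
Squared diffs: [0.0, 0.0143, 0.0, 36.6086]
Distance = sqrt(36.6229) = 6.0517


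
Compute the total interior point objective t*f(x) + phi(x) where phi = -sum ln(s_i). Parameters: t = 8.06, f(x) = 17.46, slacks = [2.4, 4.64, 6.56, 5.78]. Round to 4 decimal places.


Step 1: Compute log-barrier.
ln values: [0.8755, 1.5347, 1.881, 1.7544]
phi = -(0.8755 + 1.5347 + 1.881 + 1.7544) = -6.0456
Step 2: Compute augmented objective.
t*f(x) = 8.06*17.46 = 140.7276
Total = 140.7276 - 6.0456 = 134.682


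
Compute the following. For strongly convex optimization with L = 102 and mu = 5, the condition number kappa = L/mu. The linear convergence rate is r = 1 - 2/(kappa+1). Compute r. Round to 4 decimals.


Step 1: Compute the condition number.
kappa = L/mu = 102/5 = 20.4
Step 2: Compute the convergence rate.
r = 1 - 2/(kappa + 1) = 1 - 2*mu/(L + mu) = (L - mu)/(L + mu) = 97/107 = 0.9065


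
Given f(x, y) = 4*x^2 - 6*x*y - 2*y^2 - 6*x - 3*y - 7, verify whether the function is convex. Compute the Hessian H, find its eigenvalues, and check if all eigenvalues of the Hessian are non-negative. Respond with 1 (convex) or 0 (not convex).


The Hessian of f(x,y) = 4*x^2 - 6*x*y - 2*y^2 - 6*x - 3*y - 7 is:
H = [[8, -6], [-6, -4]]
Trace = 8 - 4 = 4
Determinant = 8*-4 - (-6)^2 = -68
Discriminant = (4)^2 - 4*-68 = 288.0
Eigenvalues: lambda_1 = -6.4853, lambda_2 = 10.4853
The function is not convex.

0


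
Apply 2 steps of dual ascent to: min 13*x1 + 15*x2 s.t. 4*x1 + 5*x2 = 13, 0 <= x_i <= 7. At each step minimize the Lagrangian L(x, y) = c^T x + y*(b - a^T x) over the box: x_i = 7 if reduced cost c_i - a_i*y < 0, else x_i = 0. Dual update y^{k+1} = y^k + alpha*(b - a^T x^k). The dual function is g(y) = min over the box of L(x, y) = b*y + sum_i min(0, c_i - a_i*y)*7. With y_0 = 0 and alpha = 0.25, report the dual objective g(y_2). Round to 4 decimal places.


Dual ascent for LP: min 13*x1 + 15*x2, 4*x1 + 5*x2 = 13, 0 <= x_i <= 7
Step 1: y^k = 0.0, reduced costs: (13.0, 15.0)
  x^k = (0.0, 0.0), subgradient = b - a^T x = 13.0
  y^{k+1} = 0.0 + 0.25*13.0 = 3.25
Step 2: y^k = 3.25, reduced costs: (0.0, -1.25)
  x^k = (0.0, 7.0), subgradient = b - a^T x = -22.0
  y^{k+1} = 3.25 + 0.25*-22.0 = -2.25
Dual objective at y_2 = -2.25: reduced costs (22.0, 26.25), box minimizer x = (0.0, 0.0)
g(y_2) = b*y + (c1 - a1*y)*x1 + (c2 - a2*y)*x2 = 13*(-2.25) + 22.0*0.0 + 26.25*0.0 = -29.25 + 0.0 + 0.0 = -29.25


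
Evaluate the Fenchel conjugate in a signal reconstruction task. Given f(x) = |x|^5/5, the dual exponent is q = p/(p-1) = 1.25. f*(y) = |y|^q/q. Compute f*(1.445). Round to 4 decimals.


The conjugate exponent q satisfies 1/p + 1/q = 1.
p = 5, so q = 5/(5 - 1) = 1.25
|y|^q = 1.445^1.25 = 1.5843
f*(1.445) = 1.5843 / 1.25 = 1.2674


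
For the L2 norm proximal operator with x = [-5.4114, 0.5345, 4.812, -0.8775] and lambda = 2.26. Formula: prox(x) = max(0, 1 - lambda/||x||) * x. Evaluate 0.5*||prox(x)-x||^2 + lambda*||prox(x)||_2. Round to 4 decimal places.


Step 1: Compute ||x||.
||x|| = 7.314
Step 2: Compute scaling factor.
scale = max(0, 1 - 2.26/7.314) = 0.691
Step 3: prox(x) = [-3.7393, 0.3693, 3.3251, -0.6064]
||prox(x)|| = 5.054
Step 4: Proximal objective.
0.5*||prox-x||^2 = 2.5538
lambda*||prox|| = 11.422
Total = 13.9758


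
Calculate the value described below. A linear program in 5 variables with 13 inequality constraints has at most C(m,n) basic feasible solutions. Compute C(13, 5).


Each vertex corresponds to some choice of n active constraints out of m, so the number of vertices is at most C(m, n) = m! / (n!(m-n)!).
m = 13, n = 5
Numerator: 13 * 12 * 11 * 10 * 9
Denominator: 5! = 120
C(13, 5) = 1287


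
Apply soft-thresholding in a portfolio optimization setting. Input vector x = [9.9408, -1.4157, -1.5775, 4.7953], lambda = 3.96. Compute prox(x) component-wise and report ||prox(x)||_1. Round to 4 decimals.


Soft-thresholding with lambda = 3.96:
prox(9.9408) = sign(9.9408)*max(|9.9408| - 3.96, 0) = 5.9808
prox(-1.4157) = sign(-1.4157)*max(|-1.4157| - 3.96, 0) = 0.0
prox(-1.5775) = sign(-1.5775)*max(|-1.5775| - 3.96, 0) = 0.0
prox(4.7953) = sign(4.7953)*max(|4.7953| - 3.96, 0) = 0.8353
prox(x) = [5.9808, 0.0, 0.0, 0.8353]
||prox(x)||_1 = 5.9808 + 0.0 + 0.0 + 0.8353 = 6.8161


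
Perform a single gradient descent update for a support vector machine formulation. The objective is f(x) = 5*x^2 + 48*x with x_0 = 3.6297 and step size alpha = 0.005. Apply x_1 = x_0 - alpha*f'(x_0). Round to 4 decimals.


We compute the gradient at x_0 and apply the update.
f'(x) = 10*x + 48
f'(3.6297) = 10*3.6297 + 48 = 84.297
x_1 = 3.6297 - 0.005*84.297 = 3.2082


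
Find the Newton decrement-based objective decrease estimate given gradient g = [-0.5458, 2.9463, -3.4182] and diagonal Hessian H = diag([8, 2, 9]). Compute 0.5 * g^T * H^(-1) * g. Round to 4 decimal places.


Step 1: H is diagonal, so H^(-1) * g = [-0.0682, 1.4732, -0.3798].
Step 2: g^T H^(-1) g = sum_i g_i^2 / H_ii
  = (-0.5458)^2/8 + (2.9463)^2/2 + (-3.4182)^2/9
  = 0.0372 + 4.3403 + 1.2982 = 5.6758
Step 3: Objective decrease = 0.5 * g^T H^(-1) g = 2.8379


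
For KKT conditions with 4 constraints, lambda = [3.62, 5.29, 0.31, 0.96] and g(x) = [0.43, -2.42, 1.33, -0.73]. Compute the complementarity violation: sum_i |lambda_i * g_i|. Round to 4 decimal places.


KKT complementary slackness check:
lambda_1 * g_1 = 3.62 * 0.43 = 1.5566
lambda_2 * g_2 = 5.29 * -2.42 = -12.8018
lambda_3 * g_3 = 0.31 * 1.33 = 0.4123
lambda_4 * g_4 = 0.96 * -0.73 = -0.7008
Total violation = 1.5566 + 12.8018 + 0.4123 + 0.7008 = 15.4715
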